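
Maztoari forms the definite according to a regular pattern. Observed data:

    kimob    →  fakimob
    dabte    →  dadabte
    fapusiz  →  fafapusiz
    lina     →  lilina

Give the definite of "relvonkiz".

farelvonkiz

dabte and kimob both have 2 vowels yet inflect differently (dadabte, fakimob), so the number of vowels is not what conditions the rule; whether the stem ends in a vowel or a consonant is.
"relvonkiz" ends in a consonant. The stems ending in a consonant (fapusiz → fafapusiz, kimob → fakimob) add the prefix fa-.
So relvonkiz → farelvonkiz.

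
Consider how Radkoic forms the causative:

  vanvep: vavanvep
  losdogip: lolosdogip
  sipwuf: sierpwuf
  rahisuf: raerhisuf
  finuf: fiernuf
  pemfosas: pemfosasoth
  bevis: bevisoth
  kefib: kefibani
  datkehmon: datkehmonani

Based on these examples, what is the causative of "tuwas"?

tuwasoth

losdogip and bevis both have last vowel 'i' yet inflect differently (lolosdogip, bevisoth), so the last vowel is not what conditions the rule; the final letter is.
"tuwas" ends in -s. The stems ending in -s (pemfosas → pemfosasoth, bevis → bevisoth) add -oth.
So tuwas → tuwasoth.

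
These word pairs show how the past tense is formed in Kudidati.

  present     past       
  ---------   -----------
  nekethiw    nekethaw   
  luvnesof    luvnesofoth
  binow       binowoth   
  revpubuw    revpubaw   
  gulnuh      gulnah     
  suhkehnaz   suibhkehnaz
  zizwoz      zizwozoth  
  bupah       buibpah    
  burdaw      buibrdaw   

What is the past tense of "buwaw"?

buibwaw

binow and burdaw both end in -w yet inflect differently (binowoth, buibrdaw), so the final letter is not what conditions the rule; the last vowel is.
"buwaw" has last vowel 'a'. The stems whose last vowel is 'a' (burdaw → buibrdaw, bupah → buibpah, suhkehnaz → suibhkehnaz) insert -ib- after the first vowel.
So buwaw → buibwaw.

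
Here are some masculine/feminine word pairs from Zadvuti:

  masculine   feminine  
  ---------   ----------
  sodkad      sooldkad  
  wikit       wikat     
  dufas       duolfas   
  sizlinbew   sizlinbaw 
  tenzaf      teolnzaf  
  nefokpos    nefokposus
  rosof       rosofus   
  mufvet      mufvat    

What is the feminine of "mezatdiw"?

"mezatdiw" has last vowel 'i'. The one such stem in the data (wikit → wikat) changes the last vowel to 'a' (as do mufvet, sizlinbew), so the same rule applies.
So mezatdiw → mezatdaw.

mezatdaw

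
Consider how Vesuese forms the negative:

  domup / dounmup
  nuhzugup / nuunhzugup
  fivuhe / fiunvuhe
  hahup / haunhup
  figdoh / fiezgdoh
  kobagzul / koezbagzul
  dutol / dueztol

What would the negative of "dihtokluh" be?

domup and kobagzul both have last vowel 'u' yet inflect differently (dounmup, koezbagzul), so the last vowel is not what conditions the rule; the final letter is.
"dihtokluh" ends in -h. The one such stem in the data (figdoh → fiezgdoh) inserts -ez- after the first vowel (as do kobagzul, dutol), so the same rule applies.
The other pattern: stems ending in -e or -p insert -un- after the first vowel.
So dihtokluh → diezhtokluh.

diezhtokluh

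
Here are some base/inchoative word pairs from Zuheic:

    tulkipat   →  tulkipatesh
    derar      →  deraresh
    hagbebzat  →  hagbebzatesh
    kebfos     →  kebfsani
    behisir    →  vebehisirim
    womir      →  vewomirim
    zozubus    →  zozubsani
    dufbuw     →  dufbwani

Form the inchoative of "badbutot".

"badbutot" has last vowel 'o'. The one such stem in the data (kebfos → kebfsani) deletes the last vowel and adds -ani (as do dufbuw, zozubus), so the same rule applies.
So badbutot → badbuttani.

badbuttani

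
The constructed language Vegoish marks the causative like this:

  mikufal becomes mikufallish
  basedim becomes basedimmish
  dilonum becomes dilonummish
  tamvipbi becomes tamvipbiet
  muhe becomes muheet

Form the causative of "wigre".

"wigre" ends in a vowel. The stems ending in a vowel (tamvipbi → tamvipbiet, muhe → muheet) add -et.
The other pattern: stems ending in a consonant double the final consonant and add -ish.
So wigre → wigreet.

wigreet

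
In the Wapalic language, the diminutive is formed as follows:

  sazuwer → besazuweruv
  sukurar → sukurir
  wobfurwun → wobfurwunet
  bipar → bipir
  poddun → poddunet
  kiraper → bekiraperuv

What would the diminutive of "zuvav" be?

"zuvav" has last vowel 'a'. The stems whose last vowel is 'a' (bipar → bipir, sukurar → sukurir) change the last vowel to 'i'.
The other patterns: stems whose last vowel is 'u' add -et; stems whose last vowel is 'e' add be- … -uv around the stem.
So zuvav → zuviv.

zuviv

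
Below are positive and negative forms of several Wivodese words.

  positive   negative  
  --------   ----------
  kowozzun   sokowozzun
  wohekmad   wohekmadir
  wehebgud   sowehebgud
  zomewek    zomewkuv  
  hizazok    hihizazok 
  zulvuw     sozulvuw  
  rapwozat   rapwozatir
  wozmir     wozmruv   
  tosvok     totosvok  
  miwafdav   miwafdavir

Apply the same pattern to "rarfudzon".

wehebgud and wohekmad both end in -d yet inflect differently (sowehebgud, wohekmadir), so the final letter is not what conditions the rule; the last vowel is.
"rarfudzon" has last vowel 'o'. The stems whose last vowel is 'o' (tosvok → totosvok, hizazok → hihizazok) repeat the first consonant+vowel as a prefix.
The other patterns: stems whose last vowel is 'u' add the prefix so-; stems whose last vowel is 'a' add -ir; stems whose last vowel is 'e' or 'i' delete the last vowel and add -uv.
So rarfudzon → rararfudzon.

rararfudzon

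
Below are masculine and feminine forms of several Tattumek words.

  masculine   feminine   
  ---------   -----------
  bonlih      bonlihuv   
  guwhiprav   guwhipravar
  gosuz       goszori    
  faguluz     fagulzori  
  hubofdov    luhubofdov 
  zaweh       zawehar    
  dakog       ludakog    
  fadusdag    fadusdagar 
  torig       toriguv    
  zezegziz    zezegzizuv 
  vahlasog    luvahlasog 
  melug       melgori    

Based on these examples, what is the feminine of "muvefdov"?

"muvefdov" has last vowel 'o'. The stems whose last vowel is 'o' (dakog → ludakog, vahlasog → luvahlasog, hubofdov → luhubofdov) add the prefix lu-.
So muvefdov → lumuvefdov.

lumuvefdov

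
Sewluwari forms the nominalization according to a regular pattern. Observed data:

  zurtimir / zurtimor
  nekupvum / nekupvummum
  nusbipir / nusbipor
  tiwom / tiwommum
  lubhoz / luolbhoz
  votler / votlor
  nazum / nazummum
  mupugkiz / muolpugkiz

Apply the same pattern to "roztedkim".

tiwom and lubhoz both have last vowel 'o' yet inflect differently (tiwommum, luolbhoz), so the last vowel is not what conditions the rule; the final letter is.
"roztedkim" ends in -m. The stems ending in -m (tiwom → tiwommum, nekupvum → nekupvummum, nazum → nazummum) double the final consonant and add -um.
The other patterns: stems ending in -z insert -ol- after the first vowel; stems ending in -r change the last vowel to 'o'.
So roztedkim → roztedkimmum.

roztedkimmum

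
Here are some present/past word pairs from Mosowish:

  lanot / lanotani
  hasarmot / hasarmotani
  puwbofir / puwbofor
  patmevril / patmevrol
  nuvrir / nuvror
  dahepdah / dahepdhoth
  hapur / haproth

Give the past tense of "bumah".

"bumah" has last vowel 'a'. The one such stem in the data (dahepdah → dahepdhoth) deletes the last vowel and adds -oth (as does hapur), so the same rule applies.
The other patterns: stems whose last vowel is 'o' add -ani; stems whose last vowel is 'i' change the last vowel to 'o'.
So bumah → bumhoth.

bumhoth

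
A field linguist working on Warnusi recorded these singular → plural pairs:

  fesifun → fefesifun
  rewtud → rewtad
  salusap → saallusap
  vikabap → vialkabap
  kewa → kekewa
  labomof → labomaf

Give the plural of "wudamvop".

kewa and vikabap both have last vowel 'a' yet inflect differently (kekewa, vialkabap), so the last vowel is not what conditions the rule; the final letter is.
"wudamvop" ends in -p. The stems ending in -p (vikabap → vialkabap, salusap → saallusap) insert -al- after the first vowel.
So wudamvop → wualdamvop.

wualdamvop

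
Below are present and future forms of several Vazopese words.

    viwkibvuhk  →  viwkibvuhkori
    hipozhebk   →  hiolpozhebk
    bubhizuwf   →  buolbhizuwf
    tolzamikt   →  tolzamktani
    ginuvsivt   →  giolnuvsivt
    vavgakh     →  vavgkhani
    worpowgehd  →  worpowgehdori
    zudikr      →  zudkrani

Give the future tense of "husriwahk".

husriwahkori

tolzamikt and ginuvsivt both end in -t yet inflect differently (tolzamktani, giolnuvsivt), so the final letter is not what conditions the rule; the second-to-last letter is.
"husriwahk" has second-to-last letter 'h'. The stems whose second-to-last letter is 'h' (viwkibvuhk → viwkibvuhkori, worpowgehd → worpowgehdori) add -ori.
The other patterns: stems whose second-to-last letter is 'k' delete the last vowel and add -ani; stems whose second-to-last letter is 'b', 'v' or 'w' insert -ol- after the first vowel.
So husriwahk → husriwahkori.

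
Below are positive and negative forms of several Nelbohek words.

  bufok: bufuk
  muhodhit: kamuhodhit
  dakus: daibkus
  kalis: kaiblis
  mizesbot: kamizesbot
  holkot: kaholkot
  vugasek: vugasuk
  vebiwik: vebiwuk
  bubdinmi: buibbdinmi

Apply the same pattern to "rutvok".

bufok and mizesbot both have last vowel 'o' yet inflect differently (bufuk, kamizesbot), so the last vowel is not what conditions the rule; the final letter is.
"rutvok" ends in -k. The stems ending in -k (bufok → bufuk, vebiwik → vebiwuk, vugasek → vugasuk) change the last vowel to 'u'.
The other patterns: stems ending in -t add the prefix ka-; stems ending in -i or -s insert -ib- after the first vowel.
So rutvok → rutvuk.

rutvuk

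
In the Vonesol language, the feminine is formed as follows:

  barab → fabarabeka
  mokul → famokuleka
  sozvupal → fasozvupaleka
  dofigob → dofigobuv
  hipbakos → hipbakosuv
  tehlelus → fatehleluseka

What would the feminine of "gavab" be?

fagavabeka

"gavab" has last vowel 'a'. The stems whose last vowel is 'a' (sozvupal → fasozvupaleka, barab → fabarabeka) add fa- … -eka around the stem.
So gavab → fagavabeka.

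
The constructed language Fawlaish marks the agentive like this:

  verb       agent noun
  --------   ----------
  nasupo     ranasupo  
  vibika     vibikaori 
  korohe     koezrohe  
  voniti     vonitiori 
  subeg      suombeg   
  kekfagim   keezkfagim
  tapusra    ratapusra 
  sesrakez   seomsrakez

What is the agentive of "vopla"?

vibika and tapusra both end in -a yet inflect differently (vibikaori, ratapusra), so the final letter is not what conditions the rule; the first letter is.
"vopla" begins with v-. The stems beginning with v- (voniti → vonitiori, vibika → vibikaori) add -ori.
So vopla → voplaori.

voplaori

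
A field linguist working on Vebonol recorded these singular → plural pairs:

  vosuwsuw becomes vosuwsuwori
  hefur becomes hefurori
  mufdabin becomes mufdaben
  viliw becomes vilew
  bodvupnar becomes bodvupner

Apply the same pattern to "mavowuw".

mavowuwori

"mavowuw" has last vowel 'u'. The stems whose last vowel is 'u' (vosuwsuw → vosuwsuwori, hefur → hefurori) add -ori.
The other pattern: stems whose last vowel is 'a' or 'i' change the last vowel to 'e'.
So mavowuw → mavowuwori.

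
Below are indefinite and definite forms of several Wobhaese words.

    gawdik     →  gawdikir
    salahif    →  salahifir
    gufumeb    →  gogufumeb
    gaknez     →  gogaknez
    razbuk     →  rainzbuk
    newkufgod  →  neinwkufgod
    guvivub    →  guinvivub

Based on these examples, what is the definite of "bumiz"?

bumizir

gawdik and razbuk both end in -k yet inflect differently (gawdikir, rainzbuk), so the final letter is not what conditions the rule; the last vowel is.
"bumiz" has last vowel 'i'. The stems whose last vowel is 'i' (gawdik → gawdikir, salahif → salahifir) add -ir.
The other patterns: stems whose last vowel is 'e' add the prefix go-; stems whose last vowel is 'o' or 'u' insert -in- after the first vowel.
So bumiz → bumizir.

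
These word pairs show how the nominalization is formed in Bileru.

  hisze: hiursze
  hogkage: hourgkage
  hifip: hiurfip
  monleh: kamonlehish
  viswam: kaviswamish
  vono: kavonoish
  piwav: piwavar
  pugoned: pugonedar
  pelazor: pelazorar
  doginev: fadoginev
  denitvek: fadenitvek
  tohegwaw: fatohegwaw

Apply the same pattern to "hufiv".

piwav and doginev both end in -v yet inflect differently (piwavar, fadoginev), so the final letter is not what conditions the rule; the first letter is.
"hufiv" begins with h-. The stems beginning with h- (hisze → hiursze, hogkage → hourgkage, hifip → hiurfip) insert -ur- after the first vowel.
So hufiv → huurfiv.

huurfiv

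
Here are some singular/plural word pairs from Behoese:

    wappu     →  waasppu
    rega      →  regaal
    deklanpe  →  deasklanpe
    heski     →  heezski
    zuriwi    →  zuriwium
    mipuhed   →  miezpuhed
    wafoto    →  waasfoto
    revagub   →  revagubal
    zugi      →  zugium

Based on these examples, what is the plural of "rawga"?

rawgaal

heski and zuriwi both end in -i yet inflect differently (heezski, zuriwium), so the final letter is not what conditions the rule; the first letter is.
"rawga" begins with r-. The stems beginning with r- (rega → regaal, revagub → revagubal) add -al.
The other patterns: stems beginning with h- or m- insert -ez- after the first vowel; stems beginning with z- add -um; stems beginning with d- or w- insert -as- after the first vowel.
So rawga → rawgaal.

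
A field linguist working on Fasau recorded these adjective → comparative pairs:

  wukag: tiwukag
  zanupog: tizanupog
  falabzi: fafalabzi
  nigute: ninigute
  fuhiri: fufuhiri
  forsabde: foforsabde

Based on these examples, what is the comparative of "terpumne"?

zanupog and falabzi both have 3 vowels yet inflect differently (tizanupog, fafalabzi), so the number of vowels is not what conditions the rule; the final letter is.
"terpumne" ends in -e. The stems ending in -e (nigute → ninigute, forsabde → foforsabde) repeat the first consonant+vowel as a prefix.
So terpumne → teterpumne.

teterpumne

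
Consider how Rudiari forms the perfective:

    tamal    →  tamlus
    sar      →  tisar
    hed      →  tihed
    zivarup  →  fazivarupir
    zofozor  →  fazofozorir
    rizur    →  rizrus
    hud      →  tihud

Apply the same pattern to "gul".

tigul

sar and rizur both end in -r yet inflect differently (tisar, rizrus), so the final letter is not what conditions the rule; the number of vowels is.
"gul" has 1 vowel. The stems with 1 vowel (sar → tisar, hed → tihed, hud → tihud) add the prefix ti-.
The other patterns: stems with 2 vowels delete the last vowel and add -us; stems with 3 vowels add fa- … -ir around the stem.
So gul → tigul.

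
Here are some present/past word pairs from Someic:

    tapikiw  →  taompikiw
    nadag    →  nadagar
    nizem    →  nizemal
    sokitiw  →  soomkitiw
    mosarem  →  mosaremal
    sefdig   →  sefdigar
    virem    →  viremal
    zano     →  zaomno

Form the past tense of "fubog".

fubogar

sefdig and tapikiw both have last vowel 'i' yet inflect differently (sefdigar, taompikiw), so the last vowel is not what conditions the rule; the final letter is.
"fubog" ends in -g. The stems ending in -g (nadag → nadagar, sefdig → sefdigar) add -ar.
The other patterns: stems ending in -m add -al; stems ending in -o or -w insert -om- after the first vowel.
So fubog → fubogar.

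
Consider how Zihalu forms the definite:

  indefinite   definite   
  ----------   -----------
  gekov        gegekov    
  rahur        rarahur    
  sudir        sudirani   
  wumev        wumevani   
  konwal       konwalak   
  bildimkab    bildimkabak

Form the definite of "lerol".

lelerol

"lerol" has last vowel 'o'. The one such stem in the data (gekov → gegekov) repeats the first consonant+vowel as a prefix (as does rahur), so the same rule applies.
So lerol → lelerol.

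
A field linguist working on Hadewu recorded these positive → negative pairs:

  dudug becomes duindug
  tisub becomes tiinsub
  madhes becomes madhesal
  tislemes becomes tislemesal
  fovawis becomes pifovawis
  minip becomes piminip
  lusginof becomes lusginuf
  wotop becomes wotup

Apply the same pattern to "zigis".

madhes and fovawis both end in -s yet inflect differently (madhesal, pifovawis), so the final letter is not what conditions the rule; the last vowel is.
"zigis" has last vowel 'i'. The stems whose last vowel is 'i' (fovawis → pifovawis, minip → piminip) add the prefix pi-.
The other patterns: stems whose last vowel is 'u' insert -in- after the first vowel; stems whose last vowel is 'e' add -al; stems whose last vowel is 'o' change the last vowel to 'u'.
So zigis → pizigis.

pizigis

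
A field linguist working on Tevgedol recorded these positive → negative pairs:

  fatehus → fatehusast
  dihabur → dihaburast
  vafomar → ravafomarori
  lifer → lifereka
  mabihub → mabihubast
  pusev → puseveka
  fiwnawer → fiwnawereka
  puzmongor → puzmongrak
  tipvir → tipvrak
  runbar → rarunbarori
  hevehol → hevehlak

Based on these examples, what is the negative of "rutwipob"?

"rutwipob" has last vowel 'o'. The stems whose last vowel is 'o' (puzmongor → puzmongrak, hevehol → hevehlak) delete the last vowel and add -ak.
The other patterns: stems whose last vowel is 'u' add -ast; stems whose last vowel is 'e' add -eka; stems whose last vowel is 'a' add ra- … -ori around the stem.
So rutwipob → rutwipbak.

rutwipbak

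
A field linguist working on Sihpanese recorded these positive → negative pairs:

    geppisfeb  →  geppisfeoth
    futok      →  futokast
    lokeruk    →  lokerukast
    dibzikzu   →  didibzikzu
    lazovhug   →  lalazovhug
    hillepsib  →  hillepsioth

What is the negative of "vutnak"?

lokeruk and lazovhug both have last vowel 'u' yet inflect differently (lokerukast, lalazovhug), so the last vowel is not what conditions the rule; the final letter is.
"vutnak" ends in -k. The stems ending in -k (lokeruk → lokerukast, futok → futokast) add -ast.
So vutnak → vutnakast.

vutnakast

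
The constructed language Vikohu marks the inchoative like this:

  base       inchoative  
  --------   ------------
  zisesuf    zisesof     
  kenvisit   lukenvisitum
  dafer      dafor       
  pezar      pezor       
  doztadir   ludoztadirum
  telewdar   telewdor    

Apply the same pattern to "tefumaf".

doztadir and dafer both end in -r yet inflect differently (ludoztadirum, dafor), so the final letter is not what conditions the rule; the last vowel is.
"tefumaf" has last vowel 'a'. The stems whose last vowel is 'a' (telewdar → telewdor, pezar → pezor) change the last vowel to 'o'.
So tefumaf → tefumof.

tefumof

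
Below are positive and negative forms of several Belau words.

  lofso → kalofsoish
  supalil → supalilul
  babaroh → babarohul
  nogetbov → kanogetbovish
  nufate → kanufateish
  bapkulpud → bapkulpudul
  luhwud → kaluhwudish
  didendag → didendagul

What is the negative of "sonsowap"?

sonsowapul

luhwud and bapkulpud both end in -d yet inflect differently (kaluhwudish, bapkulpudul), so the final letter is not what conditions the rule; the first letter is.
"sonsowap" begins with s-. The one such stem in the data (supalil → supalilul) adds -ul, so the same rule applies.
The other pattern: stems beginning with l- or n- add ka- … -ish around the stem.
So sonsowap → sonsowapul.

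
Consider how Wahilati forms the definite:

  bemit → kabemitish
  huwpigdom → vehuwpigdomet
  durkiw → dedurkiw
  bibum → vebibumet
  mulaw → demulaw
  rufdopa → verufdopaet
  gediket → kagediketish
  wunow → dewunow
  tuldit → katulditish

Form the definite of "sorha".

vesorhaet

durkiw and bemit both have last vowel 'i' yet inflect differently (dedurkiw, kabemitish), so the last vowel is not what conditions the rule; the final letter is.
"sorha" ends in -a. The one such stem in the data (rufdopa → verufdopaet) adds ve- … -et around the stem, so the same rule applies.
The other patterns: stems ending in -w add the prefix de-; stems ending in -t add ka- … -ish around the stem.
So sorha → vesorhaet.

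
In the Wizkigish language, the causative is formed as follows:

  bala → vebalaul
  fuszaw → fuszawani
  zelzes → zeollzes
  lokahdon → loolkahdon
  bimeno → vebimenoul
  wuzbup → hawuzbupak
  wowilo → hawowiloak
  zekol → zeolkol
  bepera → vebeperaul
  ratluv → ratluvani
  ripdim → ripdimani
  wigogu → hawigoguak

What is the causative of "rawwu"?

wowilo and bimeno both end in -o yet inflect differently (hawowiloak, vebimenoul), so the final letter is not what conditions the rule; the first letter is.
"rawwu" begins with r-. The stems beginning with r- (ripdim → ripdimani, ratluv → ratluvani) add -ani.
So rawwu → rawwuani.

rawwuani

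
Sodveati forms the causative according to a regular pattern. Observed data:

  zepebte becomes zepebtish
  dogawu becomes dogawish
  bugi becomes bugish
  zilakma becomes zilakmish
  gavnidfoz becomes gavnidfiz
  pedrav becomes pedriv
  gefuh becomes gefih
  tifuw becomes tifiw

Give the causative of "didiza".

zilakma and pedrav both have last vowel 'a' yet inflect differently (zilakmish, pedriv), so the last vowel is not what conditions the rule; whether the stem ends in a vowel or a consonant is.
"didiza" ends in a vowel. The stems ending in a vowel (zepebte → zepebtish, dogawu → dogawish, bugi → bugish) drop the final letter and add -ish.
The other pattern: stems ending in a consonant change the last vowel to 'i'.
So didiza → didizish.

didizish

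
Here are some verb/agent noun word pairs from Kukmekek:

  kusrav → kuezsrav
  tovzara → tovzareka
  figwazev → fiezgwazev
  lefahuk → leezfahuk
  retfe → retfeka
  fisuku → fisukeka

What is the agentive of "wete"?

weteka

"wete" ends in a vowel. The stems ending in a vowel (fisuku → fisukeka, tovzara → tovzareka, retfe → retfeka) drop the final letter and add -eka.
So wete → weteka.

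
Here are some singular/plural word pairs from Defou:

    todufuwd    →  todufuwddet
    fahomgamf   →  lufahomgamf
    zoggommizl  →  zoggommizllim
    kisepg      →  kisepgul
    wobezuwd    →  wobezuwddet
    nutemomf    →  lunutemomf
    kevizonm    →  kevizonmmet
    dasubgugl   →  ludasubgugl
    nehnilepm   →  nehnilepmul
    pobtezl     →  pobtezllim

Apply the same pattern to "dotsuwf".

dotsuwffet

dasubgugl and zoggommizl both end in -l yet inflect differently (ludasubgugl, zoggommizllim), so the final letter is not what conditions the rule; the second-to-last letter is.
"dotsuwf" has second-to-last letter 'w'. The stems whose second-to-last letter is 'w' (wobezuwd → wobezuwddet, todufuwd → todufuwddet) double the final consonant and add -et.
The other patterns: stems whose second-to-last letter is 'p' add -ul; stems whose second-to-last letter is 'g' or 'm' add the prefix lu-; stems whose second-to-last letter is 'z' double the final consonant and add -im.
So dotsuwf → dotsuwffet.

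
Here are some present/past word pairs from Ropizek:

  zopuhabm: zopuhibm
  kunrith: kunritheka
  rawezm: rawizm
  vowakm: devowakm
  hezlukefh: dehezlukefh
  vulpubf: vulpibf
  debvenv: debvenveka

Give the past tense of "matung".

matungeka

vowakm and zopuhabm both end in -m yet inflect differently (devowakm, zopuhibm), so the final letter is not what conditions the rule; the second-to-last letter is.
"matung" has second-to-last letter 'n'. The one such stem in the data (debvenv → debvenveka) adds -eka, so the same rule applies.
So matung → matungeka.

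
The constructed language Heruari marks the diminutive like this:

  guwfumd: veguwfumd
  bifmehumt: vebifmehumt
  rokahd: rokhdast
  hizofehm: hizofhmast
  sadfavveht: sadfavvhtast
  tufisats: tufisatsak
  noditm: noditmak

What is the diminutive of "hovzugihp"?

hovzughpast

"hovzugihp" has second-to-last letter 'h'. The stems whose second-to-last letter is 'h' (rokahd → rokhdast, hizofehm → hizofhmast, sadfavveht → sadfavvhtast) delete the last vowel and add -ast.
So hovzugihp → hovzughpast.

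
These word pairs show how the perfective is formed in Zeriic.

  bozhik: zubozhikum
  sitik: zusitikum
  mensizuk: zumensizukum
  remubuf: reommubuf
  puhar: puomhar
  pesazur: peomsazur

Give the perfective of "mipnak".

zumipnakum

mensizuk and remubuf both have last vowel 'u' yet inflect differently (zumensizukum, reommubuf), so the last vowel is not what conditions the rule; the final letter is.
"mipnak" ends in -k. The stems ending in -k (bozhik → zubozhikum, sitik → zusitikum, mensizuk → zumensizukum) add zu- … -um around the stem.
So mipnak → zumipnakum.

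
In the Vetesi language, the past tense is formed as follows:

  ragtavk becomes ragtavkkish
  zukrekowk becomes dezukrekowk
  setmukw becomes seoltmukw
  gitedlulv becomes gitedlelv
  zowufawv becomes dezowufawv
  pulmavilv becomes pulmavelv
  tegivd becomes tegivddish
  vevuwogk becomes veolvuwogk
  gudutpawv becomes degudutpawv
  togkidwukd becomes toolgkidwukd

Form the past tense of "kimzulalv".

"kimzulalv" has second-to-last letter 'l'. The stems whose second-to-last letter is 'l' (gitedlulv → gitedlelv, pulmavilv → pulmavelv) change the last vowel to 'e'.
The other patterns: stems whose second-to-last letter is 'w' add the prefix de-; stems whose second-to-last letter is 'v' double the final consonant and add -ish; stems whose second-to-last letter is 'g' or 'k' insert -ol- after the first vowel.
So kimzulalv → kimzulelv.

kimzulelv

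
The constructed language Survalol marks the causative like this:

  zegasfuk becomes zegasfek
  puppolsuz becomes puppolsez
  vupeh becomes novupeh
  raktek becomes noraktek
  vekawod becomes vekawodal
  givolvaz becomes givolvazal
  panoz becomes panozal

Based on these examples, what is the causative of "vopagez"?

novopagez

"vopagez" has last vowel 'e'. The stems whose last vowel is 'e' (vupeh → novupeh, raktek → noraktek) add the prefix no-.
The other patterns: stems whose last vowel is 'u' change the last vowel to 'e'; stems whose last vowel is 'a' or 'o' add -al.
So vopagez → novopagez.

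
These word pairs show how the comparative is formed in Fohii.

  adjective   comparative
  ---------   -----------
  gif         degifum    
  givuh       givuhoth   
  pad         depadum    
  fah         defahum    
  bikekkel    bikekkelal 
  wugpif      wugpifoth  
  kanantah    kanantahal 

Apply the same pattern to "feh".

defehum

"feh" has 1 vowel. The stems with 1 vowel (pad → depadum, gif → degifum, fah → defahum) add de- … -um around the stem.
The other patterns: stems with 2 vowels add -oth; stems with 3 vowels add -al.
So feh → defehum.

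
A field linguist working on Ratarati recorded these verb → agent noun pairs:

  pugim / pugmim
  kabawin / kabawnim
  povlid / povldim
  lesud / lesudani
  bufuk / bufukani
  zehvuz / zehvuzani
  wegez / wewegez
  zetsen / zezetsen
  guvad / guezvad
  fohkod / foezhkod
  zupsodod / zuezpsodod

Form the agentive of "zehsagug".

zehsagugani

povlid and lesud both end in -d yet inflect differently (povldim, lesudani), so the final letter is not what conditions the rule; the last vowel is.
"zehsagug" has last vowel 'u'. The stems whose last vowel is 'u' (lesud → lesudani, bufuk → bufukani, zehvuz → zehvuzani) add -ani.
The other patterns: stems whose last vowel is 'i' delete the last vowel and add -im; stems whose last vowel is 'e' repeat the first consonant+vowel as a prefix; stems whose last vowel is 'a' or 'o' insert -ez- after the first vowel.
So zehsagug → zehsagugani.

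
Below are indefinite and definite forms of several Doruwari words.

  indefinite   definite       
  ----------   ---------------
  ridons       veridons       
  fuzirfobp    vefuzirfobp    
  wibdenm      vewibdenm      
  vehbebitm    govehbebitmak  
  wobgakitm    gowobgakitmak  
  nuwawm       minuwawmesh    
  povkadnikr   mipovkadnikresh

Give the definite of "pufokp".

wibdenm and vehbebitm both end in -m yet inflect differently (vewibdenm, govehbebitmak), so the final letter is not what conditions the rule; the second-to-last letter is.
"pufokp" has second-to-last letter 'k'. The one such stem in the data (povkadnikr → mipovkadnikresh) adds mi- … -esh around the stem, so the same rule applies.
The other patterns: stems whose second-to-last letter is 'b' or 'n' add the prefix ve-; stems whose second-to-last letter is 't' add go- … -ak around the stem.
So pufokp → mipufokpesh.

mipufokpesh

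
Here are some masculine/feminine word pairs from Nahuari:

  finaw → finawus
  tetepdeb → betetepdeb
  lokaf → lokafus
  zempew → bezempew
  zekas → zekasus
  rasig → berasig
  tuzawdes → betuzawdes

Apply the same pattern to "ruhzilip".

finaw and zempew both end in -w yet inflect differently (finawus, bezempew), so the final letter is not what conditions the rule; the last vowel is.
"ruhzilip" has last vowel 'i'. The one such stem in the data (rasig → berasig) adds the prefix be-, so the same rule applies.
The other pattern: stems whose last vowel is 'a' add -us.
So ruhzilip → beruhzilip.

beruhzilip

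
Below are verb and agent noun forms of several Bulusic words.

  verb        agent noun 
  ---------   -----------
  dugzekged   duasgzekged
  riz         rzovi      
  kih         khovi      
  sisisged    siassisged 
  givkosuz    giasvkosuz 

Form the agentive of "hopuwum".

"hopuwum" has 3 vowels. The stems with 3 vowels (givkosuz → giasvkosuz, dugzekged → duasgzekged, sisisged → siassisged) insert -as- after the first vowel.
So hopuwum → hoaspuwum.

hoaspuwum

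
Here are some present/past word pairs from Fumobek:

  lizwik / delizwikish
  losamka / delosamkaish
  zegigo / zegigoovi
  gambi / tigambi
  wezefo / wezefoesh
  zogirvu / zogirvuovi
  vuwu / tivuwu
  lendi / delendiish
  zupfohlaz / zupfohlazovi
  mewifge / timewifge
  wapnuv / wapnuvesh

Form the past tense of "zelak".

zegigo and wezefo both end in -o yet inflect differently (zegigoovi, wezefoesh), so the final letter is not what conditions the rule; the first letter is.
"zelak" begins with z-. The stems beginning with z- (zegigo → zegigoovi, zupfohlaz → zupfohlazovi, zogirvu → zogirvuovi) add -ovi.
The other patterns: stems beginning with w- add -esh; stems beginning with l- add de- … -ish around the stem; stems beginning with g-, m- or v- add the prefix ti-.
So zelak → zelakovi.

zelakovi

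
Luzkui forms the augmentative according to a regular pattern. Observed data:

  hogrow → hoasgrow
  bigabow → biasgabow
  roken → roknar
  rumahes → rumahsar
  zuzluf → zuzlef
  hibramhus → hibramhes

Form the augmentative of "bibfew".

bibfwar

rumahes and hibramhus both end in -s yet inflect differently (rumahsar, hibramhes), so the final letter is not what conditions the rule; the last vowel is.
"bibfew" has last vowel 'e'. The stems whose last vowel is 'e' (roken → roknar, rumahes → rumahsar) delete the last vowel and add -ar.
So bibfew → bibfwar.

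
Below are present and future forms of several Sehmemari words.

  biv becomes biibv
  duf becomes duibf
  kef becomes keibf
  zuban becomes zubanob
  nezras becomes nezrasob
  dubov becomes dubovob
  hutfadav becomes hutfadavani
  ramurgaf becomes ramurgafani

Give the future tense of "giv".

giibv

biv and dubov both end in -v yet inflect differently (biibv, dubovob), so the final letter is not what conditions the rule; the number of vowels is.
"giv" has 1 vowel. The stems with 1 vowel (biv → biibv, duf → duibf, kef → keibf) insert -ib- after the first vowel.
So giv → giibv.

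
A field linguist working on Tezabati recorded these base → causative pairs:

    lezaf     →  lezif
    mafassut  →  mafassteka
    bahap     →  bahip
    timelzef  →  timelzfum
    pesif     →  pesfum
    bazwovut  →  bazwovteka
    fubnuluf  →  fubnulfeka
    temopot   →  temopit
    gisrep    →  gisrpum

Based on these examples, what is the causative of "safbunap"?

fubnuluf and pesif both end in -f yet inflect differently (fubnulfeka, pesfum), so the final letter is not what conditions the rule; the last vowel is.
"safbunap" has last vowel 'a'. The stems whose last vowel is 'a' (bahap → bahip, lezaf → lezif) change the last vowel to 'i'.
So safbunap → safbunip.

safbunip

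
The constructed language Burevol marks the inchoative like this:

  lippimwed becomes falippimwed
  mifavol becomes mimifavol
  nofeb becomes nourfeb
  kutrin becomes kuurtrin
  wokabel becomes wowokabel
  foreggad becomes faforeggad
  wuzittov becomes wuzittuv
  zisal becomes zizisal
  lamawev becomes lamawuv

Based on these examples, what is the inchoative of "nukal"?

nunukal

wuzittov and mifavol both have last vowel 'o' yet inflect differently (wuzittuv, mimifavol), so the last vowel is not what conditions the rule; the final letter is.
"nukal" ends in -l. The stems ending in -l (mifavol → mimifavol, zisal → zizisal, wokabel → wowokabel) repeat the first consonant+vowel as a prefix.
So nukal → nunukal.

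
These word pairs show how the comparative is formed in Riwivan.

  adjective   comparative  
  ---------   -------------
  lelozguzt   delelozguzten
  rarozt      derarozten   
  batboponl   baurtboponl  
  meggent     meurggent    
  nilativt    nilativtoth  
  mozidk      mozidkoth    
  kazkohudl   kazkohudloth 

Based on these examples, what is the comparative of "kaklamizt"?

"kaklamizt" has second-to-last letter 'z'. The stems whose second-to-last letter is 'z' (lelozguzt → delelozguzten, rarozt → derarozten) add de- … -en around the stem.
So kaklamizt → dekaklamizten.

dekaklamizten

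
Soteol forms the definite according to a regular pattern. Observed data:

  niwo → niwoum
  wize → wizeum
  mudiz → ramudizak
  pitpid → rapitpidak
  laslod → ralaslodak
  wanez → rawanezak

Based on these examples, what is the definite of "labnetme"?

niwo and laslod both have last vowel 'o' yet inflect differently (niwoum, ralaslodak), so the last vowel is not what conditions the rule; whether the stem ends in a vowel or a consonant is.
"labnetme" ends in a vowel. The stems ending in a vowel (niwo → niwoum, wize → wizeum) add -um.
So labnetme → labnetmeum.

labnetmeum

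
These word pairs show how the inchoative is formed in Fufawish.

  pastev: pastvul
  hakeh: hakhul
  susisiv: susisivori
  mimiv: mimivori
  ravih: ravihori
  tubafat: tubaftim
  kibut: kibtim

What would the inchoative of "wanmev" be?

wanmvul

"wanmev" has last vowel 'e'. The stems whose last vowel is 'e' (pastev → pastvul, hakeh → hakhul) delete the last vowel and add -ul.
So wanmev → wanmvul.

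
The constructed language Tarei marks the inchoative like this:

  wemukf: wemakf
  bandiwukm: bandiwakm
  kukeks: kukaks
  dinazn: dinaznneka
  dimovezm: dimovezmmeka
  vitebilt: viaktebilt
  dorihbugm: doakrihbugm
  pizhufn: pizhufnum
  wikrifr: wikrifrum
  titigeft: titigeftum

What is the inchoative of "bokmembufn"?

bokmembufnum

"bokmembufn" has second-to-last letter 'f'. The stems whose second-to-last letter is 'f' (pizhufn → pizhufnum, wikrifr → wikrifrum, titigeft → titigeftum) add -um.
So bokmembufn → bokmembufnum.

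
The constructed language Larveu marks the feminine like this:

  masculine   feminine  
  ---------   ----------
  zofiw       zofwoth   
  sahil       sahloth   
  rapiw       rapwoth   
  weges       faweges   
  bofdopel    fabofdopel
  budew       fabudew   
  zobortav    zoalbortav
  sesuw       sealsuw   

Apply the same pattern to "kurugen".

sahil and bofdopel both end in -l yet inflect differently (sahloth, fabofdopel), so the final letter is not what conditions the rule; the last vowel is.
"kurugen" has last vowel 'e'. The stems whose last vowel is 'e' (weges → faweges, bofdopel → fabofdopel, budew → fabudew) add the prefix fa-.
So kurugen → fakurugen.

fakurugen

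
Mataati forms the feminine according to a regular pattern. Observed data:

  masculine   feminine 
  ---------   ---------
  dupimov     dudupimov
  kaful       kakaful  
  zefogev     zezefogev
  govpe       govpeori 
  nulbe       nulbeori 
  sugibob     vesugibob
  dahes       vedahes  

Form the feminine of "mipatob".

zefogev and govpe both have last vowel 'e' yet inflect differently (zezefogev, govpeori), so the last vowel is not what conditions the rule; the final letter is.
"mipatob" ends in -b. The one such stem in the data (sugibob → vesugibob) adds the prefix ve-, so the same rule applies.
So mipatob → vemipatob.

vemipatob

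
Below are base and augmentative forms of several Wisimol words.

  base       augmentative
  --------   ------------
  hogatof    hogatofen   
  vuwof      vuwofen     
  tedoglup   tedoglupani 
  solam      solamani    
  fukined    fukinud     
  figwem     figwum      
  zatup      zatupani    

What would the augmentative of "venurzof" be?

venurzofen

figwem and solam both end in -m yet inflect differently (figwum, solamani), so the final letter is not what conditions the rule; the last vowel is.
"venurzof" has last vowel 'o'. The stems whose last vowel is 'o' (hogatof → hogatofen, vuwof → vuwofen) add -en.
The other patterns: stems whose last vowel is 'e' change the last vowel to 'u'; stems whose last vowel is 'a' or 'u' add -ani.
So venurzof → venurzofen.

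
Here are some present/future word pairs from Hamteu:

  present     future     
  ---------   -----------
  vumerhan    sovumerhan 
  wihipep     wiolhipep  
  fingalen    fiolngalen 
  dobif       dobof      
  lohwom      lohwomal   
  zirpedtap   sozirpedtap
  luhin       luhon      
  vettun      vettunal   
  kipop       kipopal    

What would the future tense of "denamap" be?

"denamap" has last vowel 'a'. The stems whose last vowel is 'a' (zirpedtap → sozirpedtap, vumerhan → sovumerhan) add the prefix so-.
So denamap → sodenamap.

sodenamap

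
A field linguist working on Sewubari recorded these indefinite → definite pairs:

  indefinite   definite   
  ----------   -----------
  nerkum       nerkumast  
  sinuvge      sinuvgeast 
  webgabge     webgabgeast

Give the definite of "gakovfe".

gakovfeast

Every pair shown (nerkum → nerkumast, sinuvge → sinuvgeast, webgabge → webgabgeast) follows the same rule: add -ast.
So gakovfe → gakovfeast.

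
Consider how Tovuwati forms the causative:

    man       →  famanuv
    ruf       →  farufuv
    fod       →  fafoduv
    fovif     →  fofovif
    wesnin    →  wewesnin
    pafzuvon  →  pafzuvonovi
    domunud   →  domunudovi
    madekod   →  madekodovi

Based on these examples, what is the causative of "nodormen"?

ruf and fovif both end in -f yet inflect differently (farufuv, fofovif), so the final letter is not what conditions the rule; the number of vowels is.
"nodormen" has 3 vowels. The stems with 3 vowels (pafzuvon → pafzuvonovi, domunud → domunudovi, madekod → madekodovi) add -ovi.
The other patterns: stems with 1 vowel add fa- … -uv around the stem; stems with 2 vowels repeat the first consonant+vowel as a prefix.
So nodormen → nodormenovi.

nodormenovi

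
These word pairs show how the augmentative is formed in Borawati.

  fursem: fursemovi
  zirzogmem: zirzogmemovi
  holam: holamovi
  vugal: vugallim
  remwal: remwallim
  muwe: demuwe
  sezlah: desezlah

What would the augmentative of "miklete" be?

demiklete

holam and vugal both have last vowel 'a' yet inflect differently (holamovi, vugallim), so the last vowel is not what conditions the rule; the final letter is.
"miklete" ends in -e. The one such stem in the data (muwe → demuwe) adds the prefix de-, so the same rule applies.
So miklete → demiklete.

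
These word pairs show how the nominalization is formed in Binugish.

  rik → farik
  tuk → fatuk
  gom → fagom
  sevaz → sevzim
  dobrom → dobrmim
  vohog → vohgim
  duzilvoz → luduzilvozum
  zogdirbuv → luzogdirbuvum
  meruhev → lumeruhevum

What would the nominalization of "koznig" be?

gom and dobrom both end in -m yet inflect differently (fagom, dobrmim), so the final letter is not what conditions the rule; the number of vowels is.
"koznig" has 2 vowels. The stems with 2 vowels (sevaz → sevzim, dobrom → dobrmim, vohog → vohgim) delete the last vowel and add -im.
The other patterns: stems with 1 vowel add the prefix fa-; stems with 3 vowels add lu- … -um around the stem.
So koznig → kozngim.

kozngim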